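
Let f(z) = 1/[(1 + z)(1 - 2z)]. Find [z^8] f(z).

Partial fractions give a closed form: a_n = (1/3)·(-1)^n + (2/3)·2^n.
At n = 8: a_8 = 171.

171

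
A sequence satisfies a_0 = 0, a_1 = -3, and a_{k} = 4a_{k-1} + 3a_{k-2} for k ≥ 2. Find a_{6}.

-5700

The ordinary generating function has denominator 1 - 4t - 3t^2.
Iterating the recurrence: a_0,…,a_{6} = 0, -3, -12, -57, -264, -1227, -5700.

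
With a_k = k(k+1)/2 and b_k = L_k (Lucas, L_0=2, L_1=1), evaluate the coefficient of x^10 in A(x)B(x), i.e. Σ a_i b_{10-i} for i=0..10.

The convolution is the t^10 coefficient of A(t)B(t).
Σ = 0·123 + 1·76 + 3·47 + 6·29 + 10·18 + 15·11 + 21·7 + 28·4 + 36·3 + 45·1 + 55·2 = 1258.

1258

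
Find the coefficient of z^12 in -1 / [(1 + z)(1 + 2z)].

Partial fractions give a closed form: a_n = (1)·(-1)^n + (-2)·(-2)^n.
At n = 12: a_12 = -8191.

-8191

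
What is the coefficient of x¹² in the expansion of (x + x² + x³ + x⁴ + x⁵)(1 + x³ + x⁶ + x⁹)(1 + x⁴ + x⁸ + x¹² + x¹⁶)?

(x + x² + x³ + x⁴ + x⁵) has coefficients 0,1,1,1,1,1 for degrees 0…5.
(1 + x³ + x⁶ + x⁹) has coefficients 1,0,0,1,0,0,1,0,0,1,0,0,0 for degrees 0…12.
Finally multiplying by (1 + x⁴ + x⁸ + x¹² + x¹⁶), the product of all factors after the first has coefficients 1,0,0,1,1,0,1,1,1,1,1,1,1 for degrees 0…12.
[x¹²] = 1·1 + 1·1 + 1·1 + 1·1 + 1·1 = 5.

5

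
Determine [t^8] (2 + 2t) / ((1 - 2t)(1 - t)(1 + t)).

The denominator gives the recurrence a_n = 2a_(n−1) + a_(n−2) − 2a_(n−3) for n ≥ 3; the numerator fixes a_0 = 2, a_1 = 6, a_2 = 14.
Iterating: 2, 6, 14, 30, 62, 126, 254, 510, 1022, so a_8 = 1022.

1022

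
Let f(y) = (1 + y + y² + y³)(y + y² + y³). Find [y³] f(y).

(1 + y + y² + y³) has coefficients 1,1,1,1 for degrees 0…3.
(y + y² + y³) has coefficients 0,1,1,1 for degrees 0…3.
[y³] = 1·1 + 1·1 + 1·1 + 1·0 = 3.

3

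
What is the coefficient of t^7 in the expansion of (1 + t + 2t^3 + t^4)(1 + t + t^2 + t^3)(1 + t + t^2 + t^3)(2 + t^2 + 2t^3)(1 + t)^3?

403

(1 + t + 2t^3 + t^4) has coefficients 1,1,0,2,1 for degrees 0…4.
(1 + t + t^2 + t^3) has coefficients 1,1,1,1,0,0,0,0 for degrees 0…7.
Multiplying by (1 + t + t^2 + t^3) gives running coefficients 1,2,3,4,3,2,1,0 for degrees 0…7.
Multiplying by (2 + t^2 + 2t^3) gives running coefficients 2,4,7,12,13,14,13,8 for degrees 0…7.
Finally multiplying by (1 + t)^3, the product of all factors after the first has coefficients 2,10,25,47,74,96,106,102 for degrees 0…7.
[t^7] = 1·102 + 1·106 + 2·74 + 1·47 = 403.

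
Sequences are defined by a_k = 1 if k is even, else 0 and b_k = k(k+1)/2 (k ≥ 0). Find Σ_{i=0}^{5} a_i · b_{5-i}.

The convolution is the x^5 coefficient of A(x)B(x).
Σ = 1·15 + 0·10 + 1·6 + 0·3 + 1·1 + 0·0 = 22.

22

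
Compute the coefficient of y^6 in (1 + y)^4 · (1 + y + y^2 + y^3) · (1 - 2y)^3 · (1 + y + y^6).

(1 + y)^4 has coefficients 1,4,6,4,1 for degrees 0…4.
(1 + y + y^2 + y^3) has coefficients 1,1,1,1,0,0,0 for degrees 0…6.
Multiplying by (1 - 2y)^3 gives running coefficients 1,-5,7,-1,-2,4,-8 for degrees 0…6.
Finally multiplying by (1 + y + y^6), the product of all factors after the first has coefficients 1,-4,2,6,-3,2,-3 for degrees 0…6.
[y^6] = 1·(-3) + 4·2 + 6·(-3) + 4·6 + 1·2 = 13.

13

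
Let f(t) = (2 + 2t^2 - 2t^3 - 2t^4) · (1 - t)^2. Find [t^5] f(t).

2

(2 + 2t^2 - 2t^3 - 2t^4) has coefficients 2,0,2,-2,-2 for degrees 0…4.
(1 - t)^2 has coefficients 1,-2,1,0,0,0 for degrees 0…5.
[t^5] = 2·0 + 2·0 − 2·1 − 2·(-2) = 2.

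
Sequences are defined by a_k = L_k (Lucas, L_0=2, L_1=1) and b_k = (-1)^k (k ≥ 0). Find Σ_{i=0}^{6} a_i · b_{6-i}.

This is [x^6] in the product of the two ordinary generating functions.
Σ = 2·1 + 1·(-1) + 3·1 + 4·(-1) + 7·1 + 11·(-1) + 18·1 = 14.

14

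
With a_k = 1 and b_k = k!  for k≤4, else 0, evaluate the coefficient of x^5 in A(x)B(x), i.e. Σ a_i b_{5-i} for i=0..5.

The convolution is the t^5 coefficient of A(t)B(t).
Σ = 1·0 + 1·24 + 1·6 + 1·2 + 1·1 + 1·1 = 34.

34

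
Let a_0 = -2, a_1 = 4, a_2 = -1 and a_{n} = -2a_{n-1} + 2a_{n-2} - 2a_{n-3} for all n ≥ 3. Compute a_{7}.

The ordinary generating function has denominator 1 + 2q - 2q^2 + 2q^3.
Iterating the recurrence: a_0,…,a_{7} = -2, 4, -1, 14, -38, 106, -316, 920.

920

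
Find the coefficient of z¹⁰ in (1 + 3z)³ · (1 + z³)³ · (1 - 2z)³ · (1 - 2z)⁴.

-1031

(1 + 3z)³ has coefficients 1,9,27,27 for degrees 0…3.
(1 + z³)³ has coefficients 1,0,0,3,0,0,3,0,0,1,0 for degrees 0…10.
Multiplying by (1 - 2z)³ gives running coefficients 1,-6,12,-5,-18,36,-21,-18,36,-23,-6 for degrees 0…10.
Finally multiplying by (1 - 2z)⁴, the product of all factors after the first has coefficients 1,-14,84,-277,518,-420,-389,1510,-1764,505,1282 for degrees 0…10.
[z¹⁰] = 1·1282 + 9·505 + 27·(-1764) + 27·1510 = -1031.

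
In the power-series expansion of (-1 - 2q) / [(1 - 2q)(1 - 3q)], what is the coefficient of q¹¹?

-877543

Partial fractions give a closed form: a_n = (4)·2^n + (-5)·3^n.
At n = 11: a_11 = -877543.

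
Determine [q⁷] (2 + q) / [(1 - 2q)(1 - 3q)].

14669

Partial fractions give a closed form: a_n = (-5)·2^n + (7)·3^n.
At n = 7: a_7 = 14669.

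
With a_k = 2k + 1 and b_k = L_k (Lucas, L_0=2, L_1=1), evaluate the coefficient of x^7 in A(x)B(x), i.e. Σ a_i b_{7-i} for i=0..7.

299

This is [x^7] in the product of the two ordinary generating functions.
Σ = 1·29 + 3·18 + 5·11 + 7·7 + 9·4 + 11·3 + 13·1 + 15·2 = 299.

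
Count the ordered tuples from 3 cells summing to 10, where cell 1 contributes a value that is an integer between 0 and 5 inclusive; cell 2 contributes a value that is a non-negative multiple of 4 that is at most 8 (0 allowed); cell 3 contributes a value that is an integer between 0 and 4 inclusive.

7

The generating function for the choices is (1 + t + t² + t³ + t⁴ + t⁵)·(1 + t⁴ + t⁸)·(1 + t + t² + t³ + t⁴); the count is [t¹⁰].
(1 + t + t² + t³ + t⁴ + t⁵) has coefficients 1,1,1,1,1,1 for degrees 0…5.
(1 + t⁴ + t⁸) has coefficients 1,0,0,0,1,0,0,0,1,0,0 for degrees 0…10.
Finally multiplying by (1 + t + t² + t³ + t⁴), the product of all factors after the first has coefficients 1,1,1,1,2,1,1,1,2,1,1 for degrees 0…10.
[t¹⁰] = 1·1 + 1·1 + 1·2 + 1·1 + 1·1 + 1·1 = 7.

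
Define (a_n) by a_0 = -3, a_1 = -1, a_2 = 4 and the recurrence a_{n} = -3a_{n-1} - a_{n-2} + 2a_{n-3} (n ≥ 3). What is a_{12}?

The ordinary generating function has denominator 1 + 3z + z^2 - 2z^3.
Iterating the recurrence: a_0,…,a_{12} = -3, -1, 4, -17, 45, -110, 251, -553, 1188, -2509, 5233, -10814, 22191.

22191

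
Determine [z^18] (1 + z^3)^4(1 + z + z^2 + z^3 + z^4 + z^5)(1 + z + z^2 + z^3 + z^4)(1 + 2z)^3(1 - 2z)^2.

(1 + z^3)^4 has coefficients 1,0,0,4,0,0,6,0,0,4,0,0,1 for degrees 0…12.
(1 + z + z^2 + z^3 + z^4 + z^5) has coefficients 1,1,1,1,1,1,0,0,0,0,0,0,0,0,0,0,0,0,0 for degrees 0…18.
Multiplying by (1 + z + z^2 + z^3 + z^4) gives running coefficients 1,2,3,4,5,5,4,3,2,1,0,0,0,0,0,0,0,0,0 for degrees 0…18.
Multiplying by (1 + 2z)^3 gives running coefficients 1,8,27,54,81,107,126,127,108,81,54,28,8,0,0,0,0,0,0 for degrees 0…18.
Finally multiplying by (1 - 2z)^2, the product of all factors after the first has coefficients 1,4,-1,-22,-27,-1,22,51,104,157,162,136,112,80,32,0,0,0,0 for degrees 0…18.
[z^18] = 1·0 + 4·0 + 6·112 + 4·157 + 1·22 = 1322.

1322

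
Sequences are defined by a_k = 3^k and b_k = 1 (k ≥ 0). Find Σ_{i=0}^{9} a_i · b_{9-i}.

29524

This is [x^9] in the product of the two ordinary generating functions.
Σ = 1·1 + 3·1 + 9·1 + 27·1 + 81·1 + 243·1 + 729·1 + 2187·1 + 6561·1 + 19683·1 = 29524.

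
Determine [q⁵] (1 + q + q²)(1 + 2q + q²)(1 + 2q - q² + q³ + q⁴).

6

(1 + q + q²) has coefficients 1,1,1 for degrees 0…2.
(1 + 2q + q²) has coefficients 1,2,1,0,0,0 for degrees 0…5.
Finally multiplying by (1 + 2q - q² + q³ + q⁴), the product of all factors after the first has coefficients 1,4,4,1,2,3 for degrees 0…5.
[q⁵] = 1·3 + 1·2 + 1·1 = 6.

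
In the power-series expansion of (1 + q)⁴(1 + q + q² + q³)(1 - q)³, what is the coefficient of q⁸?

1

(1 + q)⁴ has coefficients 1,4,6,4,1 for degrees 0…4.
(1 + q + q² + q³) has coefficients 1,1,1,1,0,0,0,0,0 for degrees 0…8.
Finally multiplying by (1 - q)³, the product of all factors after the first has coefficients 1,-2,1,0,-1,2,-1,0,0 for degrees 0…8.
[q⁸] = 1·0 + 4·0 + 6·(-1) + 4·2 + 1·(-1) = 1.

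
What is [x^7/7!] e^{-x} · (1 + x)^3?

The EGF product rule gives c_7 = Σ_{k_1+k_2=7} C(7; k_1,k_2) · ∏ g_i(k_i), where e^{-x} gives (-1)^k; (1+x)^3 gives the falling factorial (3)_k.
g_1(k) for k = 0…7: 1, -1, 1, -1, 1, -1, 1, -1.
g_2(k) for k = 0…7: 1, 3, 6, 6, 0, 0, 0, 0.
c_7 = Σ_k C(7,k)·g_1(k)·g_2(7−k) = 35·1·6 + 21·(-1)·6 + 7·1·3 + 1·(-1)·1 = 210 − 126 + 21 − 1 = 104.

104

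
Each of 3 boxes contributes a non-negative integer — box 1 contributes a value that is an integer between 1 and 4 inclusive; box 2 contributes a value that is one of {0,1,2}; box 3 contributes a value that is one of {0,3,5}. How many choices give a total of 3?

3

The generating function for the choices is (x + x² + x³ + x⁴)·(1 + x + x²)·(1 + x³ + x⁵); the count is [x³].
(x + x² + x³ + x⁴) has coefficients 0,1,1,1 for degrees 0…3.
(1 + x + x²) has coefficients 1,1,1,0 for degrees 0…3.
Finally multiplying by (1 + x³ + x⁵), the product of all factors after the first has coefficients 1,1,1,1 for degrees 0…3.
[x³] = 1·1 + 1·1 + 1·1 = 3.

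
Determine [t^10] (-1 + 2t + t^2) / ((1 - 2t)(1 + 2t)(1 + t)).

-1706

The denominator gives the recurrence a_n = −a_(n−1) + 4a_(n−2) + 4a_(n−3) for n ≥ 3; the numerator fixes a_0 = -1, a_1 = 3, a_2 = -6.
Iterating: -1, 3, -6, 14, -26, 58, -106, 234, -426, 938, -1706, so a_10 = -1706.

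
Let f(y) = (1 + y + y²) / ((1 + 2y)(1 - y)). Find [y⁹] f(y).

The denominator gives the recurrence a_n = −a_(n−1) + 2a_(n−2) for n ≥ 3; the numerator fixes a_0 = 1, a_1 = 0, a_2 = 3.
Iterating: 1, 0, 3, -3, 9, -15, 33, -63, 129, -255, so a_9 = -255.

-255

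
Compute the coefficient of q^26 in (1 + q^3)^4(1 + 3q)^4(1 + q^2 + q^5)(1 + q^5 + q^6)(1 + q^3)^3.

12948

(1 + q^3)^4 has coefficients 1,0,0,4,0,0,6,0,0,4,0,0,1 for degrees 0…12.
(1 + 3q)^4 has coefficients 1,12,54,108,81,0,0,0,0,0,0,0,0,0,0,0,0,0,0,0,0,0,0,0,0,0,0 for degrees 0…26.
Multiplying by (1 + q^2 + q^5) gives running coefficients 1,12,55,120,135,109,93,54,108,81,0,0,0,0,0,0,0,0,0,0,0,0,0,0,0,0,0 for degrees 0…26.
Multiplying by (1 + q^5 + q^6) gives running coefficients 1,12,55,120,135,110,106,121,283,336,244,202,147,162,189,81,0,0,0,0,0,0,0,0,0,0,0 for degrees 0…26.
Finally multiplying by (1 + q^3)^3, the product of all factors after the first has coefficients 1,12,55,123,171,275,469,562,778,1015,1024,1436,1593,1392,1754,1636,1339,1456,1020,730,769,390,162,189,81,0,0 for degrees 0…26.
[q^26] = 1·0 + 4·189 + 6·769 + 4·1456 + 1·1754 = 12948.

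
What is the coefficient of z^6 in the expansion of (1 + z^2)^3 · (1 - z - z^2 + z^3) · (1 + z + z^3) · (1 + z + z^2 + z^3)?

-4

(1 + z^2)^3 has coefficients 1,0,3,0,3,0,1 for degrees 0…6.
(1 - z - z^2 + z^3) has coefficients 1,-1,-1,1,0,0,0 for degrees 0…6.
Multiplying by (1 + z + z^3) gives running coefficients 1,0,-2,1,0,-1,1 for degrees 0…6.
Finally multiplying by (1 + z + z^2 + z^3), the product of all factors after the first has coefficients 1,1,-1,0,-1,-2,1 for degrees 0…6.
[z^6] = 1·1 + 3·(-1) + 3·(-1) + 1·1 = -4.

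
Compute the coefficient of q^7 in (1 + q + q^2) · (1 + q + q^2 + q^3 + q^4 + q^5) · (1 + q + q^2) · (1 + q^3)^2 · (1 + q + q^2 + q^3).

88

(1 + q + q^2) has coefficients 1,1,1 for degrees 0…2.
(1 + q + q^2 + q^3 + q^4 + q^5) has coefficients 1,1,1,1,1,1,0,0 for degrees 0…7.
Multiplying by (1 + q + q^2) gives running coefficients 1,2,3,3,3,3,2,1 for degrees 0…7.
Multiplying by (1 + q^3)^2 gives running coefficients 1,2,3,5,7,9,9,9 for degrees 0…7.
Finally multiplying by (1 + q + q^2 + q^3), the product of all factors after the first has coefficients 1,3,6,11,17,24,30,34 for degrees 0…7.
[q^7] = 1·34 + 1·30 + 1·24 = 88.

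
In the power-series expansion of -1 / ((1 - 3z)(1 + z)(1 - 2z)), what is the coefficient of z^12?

Partial fractions give a closed form: a_n = (-9/4)·3^n + (-1/12)·(-1)^n + (4/3)·2^n.
At n = 12: a_12 = -1190281.

-1190281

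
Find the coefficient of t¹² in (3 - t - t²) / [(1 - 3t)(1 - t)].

The denominator gives the recurrence a_n = 4a_(n−1) − 3a_(n−2) for n ≥ 3; the numerator fixes a_0 = 3, a_1 = 11, a_2 = 34.
Iterating: 3, 11, 34, 103, 310, 931, 2794, 8383, 25150, 75451, 226354, 679063, 2037190, so a_12 = 2037190.

2037190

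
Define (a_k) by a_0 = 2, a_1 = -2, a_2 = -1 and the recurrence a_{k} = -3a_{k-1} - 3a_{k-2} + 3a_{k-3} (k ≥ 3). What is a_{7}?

-135

The ordinary generating function has denominator 1 + 3y + 3y^2 - 3y^3.
Iterating the recurrence: a_0,…,a_{7} = 2, -2, -1, 15, -48, 96, -99, -135.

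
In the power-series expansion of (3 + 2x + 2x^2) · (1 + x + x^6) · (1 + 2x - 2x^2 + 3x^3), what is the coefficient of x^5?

8

(3 + 2x + 2x^2) has coefficients 3,2,2 for degrees 0…2.
(1 + x + x^6) has coefficients 1,1,0,0,0,0 for degrees 0…5.
Finally multiplying by (1 + 2x - 2x^2 + 3x^3), the product of all factors after the first has coefficients 1,3,0,1,3,0 for degrees 0…5.
[x^5] = 3·0 + 2·3 + 2·1 = 8.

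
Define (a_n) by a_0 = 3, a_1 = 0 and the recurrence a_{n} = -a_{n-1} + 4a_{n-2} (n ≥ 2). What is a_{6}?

348

The ordinary generating function has denominator 1 + t - 4t^2.
Iterating the recurrence: a_0,…,a_{6} = 3, 0, 12, -12, 60, -108, 348.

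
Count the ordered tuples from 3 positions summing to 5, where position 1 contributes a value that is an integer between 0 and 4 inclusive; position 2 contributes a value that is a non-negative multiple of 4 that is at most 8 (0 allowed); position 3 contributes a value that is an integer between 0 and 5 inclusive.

7

The generating function for the choices is (1 + z + z^2 + z^3 + z^4)·(1 + z^4 + z^8)·(1 + z + z^2 + z^3 + z^4 + z^5); the count is [z^5].
(1 + z + z^2 + z^3 + z^4) has coefficients 1,1,1,1,1 for degrees 0…4.
(1 + z^4 + z^8) has coefficients 1,0,0,0,1,0 for degrees 0…5.
Finally multiplying by (1 + z + z^2 + z^3 + z^4 + z^5), the product of all factors after the first has coefficients 1,1,1,1,2,2 for degrees 0…5.
[z^5] = 1·2 + 1·2 + 1·1 + 1·1 + 1·1 = 7.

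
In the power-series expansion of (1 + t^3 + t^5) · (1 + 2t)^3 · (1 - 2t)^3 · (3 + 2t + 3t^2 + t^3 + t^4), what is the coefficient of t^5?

(1 + t^3 + t^5) has coefficients 1,0,0,1,0,1 for degrees 0…5.
(1 + 2t)^3 has coefficients 1,6,12,8,0,0 for degrees 0…5.
Multiplying by (1 - 2t)^3 gives running coefficients 1,0,-12,0,48,0 for degrees 0…5.
Finally multiplying by (3 + 2t + 3t^2 + t^3 + t^4), the product of all factors after the first has coefficients 3,2,-33,-23,109,84 for degrees 0…5.
[t^5] = 1·84 + 1·(-33) + 1·3 = 54.

54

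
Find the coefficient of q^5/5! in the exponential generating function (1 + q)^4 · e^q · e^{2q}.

The EGF product rule gives c_5 = Σ_{k_1+k_2+k_3=5} C(5; k_1,k_2,k_3) · ∏ g_i(k_i), where (1+q)^4 gives the falling factorial (4)_k; e^q gives (1)^k; e^{2q} gives (2)^k.
g_1(k) for k = 0…5: 1, 4, 12, 24, 24, 0.
g_2(k) for k = 0…5: 1, 1, 1, 1, 1, 1.
g_3(k) for k = 0…5: 1, 2, 4, 8, 16, 32.
First combine the last two factors: h(k) = Σ_j C(k,j)·g_2(j)·g_3(k−j) for k = 0…5: 1, 3, 9, 27, 81, 243.
c_5 = Σ_k C(5,k)·g_1(k)·h(5−k) = 1·1·243 + 5·4·81 + 10·12·27 + 10·24·9 + 5·24·3 = 243 + 1620 + 3240 + 2160 + 360 = 7623.

7623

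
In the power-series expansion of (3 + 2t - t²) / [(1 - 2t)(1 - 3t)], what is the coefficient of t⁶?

The denominator gives the recurrence a_n = 5a_(n−1) − 6a_(n−2) for n ≥ 3; the numerator fixes a_0 = 3, a_1 = 17, a_2 = 66.
Iterating: 3, 17, 66, 228, 744, 2352, 7296, so a_6 = 7296.

7296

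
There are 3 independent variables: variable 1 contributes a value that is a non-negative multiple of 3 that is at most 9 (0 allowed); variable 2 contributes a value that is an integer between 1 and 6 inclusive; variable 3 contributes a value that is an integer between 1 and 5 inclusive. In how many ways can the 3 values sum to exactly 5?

The generating function for the choices is (1 + q^3 + q^6 + q^9)·(q + q^2 + q^3 + q^4 + q^5 + q^6)·(q + q^2 + q^3 + q^4 + q^5); the count is [q^5].
(1 + q^3 + q^6 + q^9) has coefficients 1,0,0,1,0,0 for degrees 0…5.
(q + q^2 + q^3 + q^4 + q^5 + q^6) has coefficients 0,1,1,1,1,1 for degrees 0…5.
Finally multiplying by (q + q^2 + q^3 + q^4 + q^5), the product of all factors after the first has coefficients 0,0,1,2,3,4 for degrees 0…5.
[q^5] = 1·4 + 1·1 = 5.

5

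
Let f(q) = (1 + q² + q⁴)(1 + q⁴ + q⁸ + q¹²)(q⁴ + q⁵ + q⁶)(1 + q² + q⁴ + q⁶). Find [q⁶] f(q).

(1 + q² + q⁴) has coefficients 1,0,1,0,1 for degrees 0…4.
(1 + q⁴ + q⁸ + q¹²) has coefficients 1,0,0,0,1,0,0 for degrees 0…6.
Multiplying by (q⁴ + q⁵ + q⁶) gives running coefficients 0,0,0,0,1,1,1 for degrees 0…6.
Finally multiplying by (1 + q² + q⁴ + q⁶), the product of all factors after the first has coefficients 0,0,0,0,1,1,2 for degrees 0…6.
[q⁶] = 1·2 + 1·1 + 1·0 = 3.

3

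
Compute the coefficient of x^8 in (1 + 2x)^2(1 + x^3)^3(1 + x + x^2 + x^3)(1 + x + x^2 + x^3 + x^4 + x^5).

(1 + 2x)^2 has coefficients 1,4,4 for degrees 0…2.
(1 + x^3)^3 has coefficients 1,0,0,3,0,0,3,0,0 for degrees 0…8.
Multiplying by (1 + x + x^2 + x^3) gives running coefficients 1,1,1,4,3,3,6,3,3 for degrees 0…8.
Finally multiplying by (1 + x + x^2 + x^3 + x^4 + x^5), the product of all factors after the first has coefficients 1,2,3,7,10,13,18,20,22 for degrees 0…8.
[x^8] = 1·22 + 4·20 + 4·18 = 174.

174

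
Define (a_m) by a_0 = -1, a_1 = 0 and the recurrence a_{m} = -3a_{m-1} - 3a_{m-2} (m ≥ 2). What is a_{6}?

The ordinary generating function has denominator 1 + 3q + 3q^2.
Iterating the recurrence: a_0,…,a_{6} = -1, 0, 3, -9, 18, -27, 27.

27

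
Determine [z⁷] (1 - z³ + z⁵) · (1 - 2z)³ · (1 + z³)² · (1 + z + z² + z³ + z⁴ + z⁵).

(1 - z³ + z⁵) has coefficients 1,0,0,-1,0,1 for degrees 0…5.
(1 - 2z)³ has coefficients 1,-6,12,-8,0,0,0,0 for degrees 0…7.
Multiplying by (1 + z³)² gives running coefficients 1,-6,12,-6,-12,24,-15,-6 for degrees 0…7.
Finally multiplying by (1 + z + z² + z³ + z⁴ + z⁵), the product of all factors after the first has coefficients 1,-5,7,1,-11,13,-3,-3 for degrees 0…7.
[z⁷] = 1·(-3) − 1·(-11) + 1·7 = 15.

15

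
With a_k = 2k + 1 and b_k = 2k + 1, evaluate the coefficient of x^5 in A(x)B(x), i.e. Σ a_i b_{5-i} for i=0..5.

146

Write out a_i and b_{5-i} for i = 0,…,5 and sum the products.
Σ = 1·11 + 3·9 + 5·7 + 7·5 + 9·3 + 11·1 = 146.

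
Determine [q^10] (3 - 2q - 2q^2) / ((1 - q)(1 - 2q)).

The denominator gives the recurrence a_n = 3a_(n−1) − 2a_(n−2) for n ≥ 3; the numerator fixes a_0 = 3, a_1 = 7, a_2 = 13.
Iterating: 3, 7, 13, 25, 49, 97, 193, 385, 769, 1537, 3073, so a_10 = 3073.

3073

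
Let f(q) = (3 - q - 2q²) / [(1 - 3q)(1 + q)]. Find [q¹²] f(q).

The denominator gives the recurrence a_n = 2a_(n−1) + 3a_(n−2) for n ≥ 3; the numerator fixes a_0 = 3, a_1 = 5, a_2 = 17.
Iterating: 3, 5, 17, 49, 149, 445, 1337, 4009, 12029, 36085, 108257, 324769, 974309, so a_12 = 974309.

974309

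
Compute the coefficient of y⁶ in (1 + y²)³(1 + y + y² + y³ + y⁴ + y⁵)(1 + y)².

(1 + y²)³ has coefficients 1,0,3,0,3,0,1 for degrees 0…6.
(1 + y + y² + y³ + y⁴ + y⁵) has coefficients 1,1,1,1,1,1,0 for degrees 0…6.
Finally multiplying by (1 + y)², the product of all factors after the first has coefficients 1,3,4,4,4,4,3 for degrees 0…6.
[y⁶] = 1·3 + 3·4 + 3·4 + 1·1 = 28.

28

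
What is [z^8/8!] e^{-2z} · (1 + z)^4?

The EGF product rule gives c_8 = Σ_{k_1+k_2=8} C(8; k_1,k_2) · ∏ g_i(k_i), where e^{-2z} gives (-2)^k; (1+z)^4 gives the falling factorial (4)_k.
g_1(k) for k = 0…8: 1, -2, 4, -8, 16, -32, 64, -128, 256.
g_2(k) for k = 0…8: 1, 4, 12, 24, 24, 0, 0, 0, 0.
c_8 = Σ_k C(8,k)·g_1(k)·g_2(8−k) = 70·16·24 + 56·(-32)·24 + 28·64·12 + 8·(-128)·4 + 1·256·1 = 26880 − 43008 + 21504 − 4096 + 256 = 1536.

1536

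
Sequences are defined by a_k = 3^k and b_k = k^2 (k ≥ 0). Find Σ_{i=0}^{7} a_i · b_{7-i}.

Write out a_i and b_{7-i} for i = 0,…,7 and sum the products.
Σ = 1·49 + 3·36 + 9·25 + 27·16 + 81·9 + 243·4 + 729·1 + 2187·0 = 3244.

3244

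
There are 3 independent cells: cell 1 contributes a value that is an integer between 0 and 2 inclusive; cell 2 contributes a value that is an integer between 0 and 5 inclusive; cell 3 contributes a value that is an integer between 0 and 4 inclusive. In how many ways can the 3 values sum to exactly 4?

12

The generating function for the choices is (1 + z + z²)·(1 + z + z² + z³ + z⁴ + z⁵)·(1 + z + z² + z³ + z⁴); the count is [z⁴].
(1 + z + z²) has coefficients 1,1,1 for degrees 0…2.
(1 + z + z² + z³ + z⁴ + z⁵) has coefficients 1,1,1,1,1 for degrees 0…4.
Finally multiplying by (1 + z + z² + z³ + z⁴), the product of all factors after the first has coefficients 1,2,3,4,5 for degrees 0…4.
[z⁴] = 1·5 + 1·4 + 1·3 = 12.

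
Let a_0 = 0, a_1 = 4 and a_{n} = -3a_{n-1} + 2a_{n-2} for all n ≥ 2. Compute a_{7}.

7052

The ordinary generating function has denominator 1 + 3t - 2t^2.
Iterating the recurrence: a_0,…,a_{7} = 0, 4, -12, 44, -156, 556, -1980, 7052.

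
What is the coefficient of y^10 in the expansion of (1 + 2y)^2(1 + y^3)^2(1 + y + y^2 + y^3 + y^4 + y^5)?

17

(1 + 2y)^2 has coefficients 1,4,4 for degrees 0…2.
(1 + y^3)^2 has coefficients 1,0,0,2,0,0,1,0,0,0,0 for degrees 0…10.
Finally multiplying by (1 + y + y^2 + y^3 + y^4 + y^5), the product of all factors after the first has coefficients 1,1,1,3,3,3,3,3,3,1,1 for degrees 0…10.
[y^10] = 1·1 + 4·1 + 4·3 = 17.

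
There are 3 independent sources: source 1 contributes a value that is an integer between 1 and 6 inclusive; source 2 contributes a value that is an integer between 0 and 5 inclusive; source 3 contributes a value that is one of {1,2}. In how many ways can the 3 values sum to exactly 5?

7

The generating function for the choices is (z + z^2 + z^3 + z^4 + z^5 + z^6)·(1 + z + z^2 + z^3 + z^4 + z^5)·(z + z^2); the count is [z^5].
(z + z^2 + z^3 + z^4 + z^5 + z^6) has coefficients 0,1,1,1,1,1 for degrees 0…5.
(1 + z + z^2 + z^3 + z^4 + z^5) has coefficients 1,1,1,1,1,1 for degrees 0…5.
Finally multiplying by (z + z^2), the product of all factors after the first has coefficients 0,1,2,2,2,2 for degrees 0…5.
[z^5] = 1·2 + 1·2 + 1·2 + 1·1 + 1·0 = 7.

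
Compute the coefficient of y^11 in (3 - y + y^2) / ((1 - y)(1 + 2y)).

The denominator gives the recurrence a_n = −a_(n−1) + 2a_(n−2) for n ≥ 3; the numerator fixes a_0 = 3, a_1 = -4, a_2 = 11.
Iterating: 3, -4, 11, -19, 41, -79, 161, -319, 641, -1279, 2561, -5119, so a_11 = -5119.

-5119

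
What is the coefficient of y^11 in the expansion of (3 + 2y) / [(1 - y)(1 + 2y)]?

-2729

The denominator gives the recurrence a_n = −a_(n−1) + 2a_(n−2) for n ≥ 2; the numerator fixes a_0 = 3, a_1 = -1.
Iterating: 3, -1, 7, -9, 23, -41, 87, -169, 343, -681, 1367, -2729, so a_11 = -2729.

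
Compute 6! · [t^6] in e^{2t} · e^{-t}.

The EGF product rule gives c_6 = Σ_{k_1+k_2=6} C(6; k_1,k_2) · ∏ g_i(k_i), where e^{2t} gives (2)^k; e^{-t} gives (-1)^k.
g_1(k) for k = 0…6: 1, 2, 4, 8, 16, 32, 64.
g_2(k) for k = 0…6: 1, -1, 1, -1, 1, -1, 1.
c_6 = Σ_k C(6,k)·g_1(k)·g_2(6−k) = 1·1·1 + 6·2·(-1) + 15·4·1 + 20·8·(-1) + 15·16·1 + 6·32·(-1) + 1·64·1 = 1 − 12 + 60 − 160 + 240 − 192 + 64 = 1.

1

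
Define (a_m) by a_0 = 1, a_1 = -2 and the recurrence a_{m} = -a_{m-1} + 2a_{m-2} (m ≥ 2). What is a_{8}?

256

The ordinary generating function has denominator 1 + t - 2t^2.
Iterating the recurrence: a_0,…,a_{8} = 1, -2, 4, -8, 16, -32, 64, -128, 256.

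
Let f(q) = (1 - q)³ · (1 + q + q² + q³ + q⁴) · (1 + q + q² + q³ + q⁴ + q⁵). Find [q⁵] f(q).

(1 - q)³ has coefficients 1,-3,3,-1 for degrees 0…3.
(1 + q + q² + q³ + q⁴) has coefficients 1,1,1,1,1,0 for degrees 0…5.
Finally multiplying by (1 + q + q² + q³ + q⁴ + q⁵), the product of all factors after the first has coefficients 1,2,3,4,5,5 for degrees 0…5.
[q⁵] = 1·5 − 3·5 + 3·4 − 1·3 = -1.

-1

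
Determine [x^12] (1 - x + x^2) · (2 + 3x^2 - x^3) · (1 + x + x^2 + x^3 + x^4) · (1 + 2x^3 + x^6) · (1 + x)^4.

(1 - x + x^2) has coefficients 1,-1,1 for degrees 0…2.
(2 + 3x^2 - x^3) has coefficients 2,0,3,-1,0,0,0,0,0,0,0,0,0 for degrees 0…12.
Multiplying by (1 + x + x^2 + x^3 + x^4) gives running coefficients 2,2,5,4,4,2,2,-1,0,0,0,0,0 for degrees 0…12.
Multiplying by (1 + 2x^3 + x^6) gives running coefficients 2,2,5,8,8,12,12,9,9,8,2,2,2 for degrees 0…12.
Finally multiplying by (1 + x)^4, the product of all factors after the first has coefficients 2,10,25,48,80,114,145,169,173,158,136,103,63 for degrees 0…12.
[x^12] = 1·63 − 1·103 + 1·136 = 96.

96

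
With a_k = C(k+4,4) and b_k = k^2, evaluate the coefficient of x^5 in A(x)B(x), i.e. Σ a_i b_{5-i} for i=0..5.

450

The convolution is the x^5 coefficient of A(x)B(x).
Σ = 1·25 + 5·16 + 15·9 + 35·4 + 70·1 + 126·0 = 450.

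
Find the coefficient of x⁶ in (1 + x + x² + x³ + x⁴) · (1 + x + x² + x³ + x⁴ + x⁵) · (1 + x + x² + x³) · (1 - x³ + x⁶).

(1 + x + x² + x³ + x⁴) has coefficients 1,1,1,1,1 for degrees 0…4.
(1 + x + x² + x³ + x⁴ + x⁵) has coefficients 1,1,1,1,1,1,0 for degrees 0…6.
Multiplying by (1 + x + x² + x³) gives running coefficients 1,2,3,4,4,4,3 for degrees 0…6.
Finally multiplying by (1 - x³ + x⁶), the product of all factors after the first has coefficients 1,2,3,3,2,1,0 for degrees 0…6.
[x⁶] = 1·0 + 1·1 + 1·2 + 1·3 + 1·3 = 9.

9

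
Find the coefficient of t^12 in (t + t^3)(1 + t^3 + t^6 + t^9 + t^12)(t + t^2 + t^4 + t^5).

(t + t^3) has coefficients 0,1,0,1 for degrees 0…3.
(1 + t^3 + t^6 + t^9 + t^12) has coefficients 1,0,0,1,0,0,1,0,0,1,0,0,1 for degrees 0…12.
Finally multiplying by (t + t^2 + t^4 + t^5), the product of all factors after the first has coefficients 0,1,1,0,2,2,0,2,2,0,2,2,0 for degrees 0…12.
[t^12] = 1·2 + 1·0 = 2.

2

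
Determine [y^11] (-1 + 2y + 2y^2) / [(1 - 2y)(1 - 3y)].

-61097

The denominator gives the recurrence a_n = 5a_(n−1) − 6a_(n−2) for n ≥ 3; the numerator fixes a_0 = -1, a_1 = -3, a_2 = -7.
Iterating: -1, -3, -7, -17, -43, -113, -307, -857, -2443, -7073, -20707, -61097, so a_11 = -61097.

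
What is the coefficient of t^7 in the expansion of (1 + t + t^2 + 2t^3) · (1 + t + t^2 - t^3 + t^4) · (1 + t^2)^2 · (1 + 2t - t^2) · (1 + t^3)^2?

(1 + t + t^2 + 2t^3) has coefficients 1,1,1,2 for degrees 0…3.
(1 + t + t^2 - t^3 + t^4) has coefficients 1,1,1,-1,1,0,0,0 for degrees 0…7.
Multiplying by (1 + t^2)^2 gives running coefficients 1,1,3,1,4,-1,3,-1 for degrees 0…7.
Multiplying by (1 + 2t - t^2) gives running coefficients 1,3,4,6,3,6,-3,6 for degrees 0…7.
Finally multiplying by (1 + t^3)^2, the product of all factors after the first has coefficients 1,3,4,8,9,14,10,15 for degrees 0…7.
[t^7] = 1·15 + 1·10 + 1·14 + 2·9 = 57.

57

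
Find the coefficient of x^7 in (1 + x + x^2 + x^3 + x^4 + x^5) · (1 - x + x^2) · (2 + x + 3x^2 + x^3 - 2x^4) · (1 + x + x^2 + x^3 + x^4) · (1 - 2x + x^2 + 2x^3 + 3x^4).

65

(1 + x + x^2 + x^3 + x^4 + x^5) has coefficients 1,1,1,1,1,1 for degrees 0…5.
(1 - x + x^2) has coefficients 1,-1,1,0,0,0,0,0 for degrees 0…7.
Multiplying by (2 + x + 3x^2 + x^3 - 2x^4) gives running coefficients 2,-1,4,-1,0,3,-2,0 for degrees 0…7.
Multiplying by (1 + x + x^2 + x^3 + x^4) gives running coefficients 2,1,5,4,4,5,4,0 for degrees 0…7.
Finally multiplying by (1 - 2x + x^2 + 2x^3 + 3x^4), the product of all factors after the first has coefficients 2,-3,5,-1,9,14,21,17 for degrees 0…7.
[x^7] = 1·17 + 1·21 + 1·14 + 1·9 + 1·(-1) + 1·5 = 65.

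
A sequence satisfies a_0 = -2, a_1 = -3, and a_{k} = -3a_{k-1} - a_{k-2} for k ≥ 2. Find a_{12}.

The ordinary generating function has denominator 1 + 3z + z^2.
Iterating the recurrence: a_0,…,a_{12} = -2, -3, 11, -30, 79, -207, 542, -1419, 3715, -9726, 25463, -66663, 174526.

174526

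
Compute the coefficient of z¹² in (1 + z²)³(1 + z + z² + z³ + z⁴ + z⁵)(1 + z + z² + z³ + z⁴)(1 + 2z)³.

620

(1 + z²)³ has coefficients 1,0,3,0,3,0,1 for degrees 0…6.
(1 + z + z² + z³ + z⁴ + z⁵) has coefficients 1,1,1,1,1,1,0,0,0,0,0,0,0 for degrees 0…12.
Multiplying by (1 + z + z² + z³ + z⁴) gives running coefficients 1,2,3,4,5,5,4,3,2,1,0,0,0 for degrees 0…12.
Finally multiplying by (1 + 2z)³, the product of all factors after the first has coefficients 1,8,27,54,81,107,126,127,108,81,54,28,8 for degrees 0…12.
[z¹²] = 1·8 + 3·54 + 3·108 + 1·126 = 620.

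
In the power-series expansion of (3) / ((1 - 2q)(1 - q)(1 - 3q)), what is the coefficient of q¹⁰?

Partial fractions give a closed form: a_n = (-12)·2^n + (3/2)·1^n + (27/2)·3^n.
At n = 10: a_10 = 784875.

784875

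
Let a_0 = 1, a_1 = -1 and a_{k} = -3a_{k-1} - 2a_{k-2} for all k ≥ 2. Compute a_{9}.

The ordinary generating function has denominator 1 + 3x + 2x^2.
Iterating the recurrence: a_0,…,a_{9} = 1, -1, 1, -1, 1, -1, 1, -1, 1, -1.

-1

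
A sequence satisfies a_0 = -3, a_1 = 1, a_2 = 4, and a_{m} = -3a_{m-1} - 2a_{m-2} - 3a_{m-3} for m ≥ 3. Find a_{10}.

2407

The ordinary generating function has denominator 1 + 3y + 2y^2 + 3y^3.
Iterating the recurrence: a_0,…,a_{10} = -3, 1, 4, -5, 4, -14, 49, -131, 337, -896, 2407.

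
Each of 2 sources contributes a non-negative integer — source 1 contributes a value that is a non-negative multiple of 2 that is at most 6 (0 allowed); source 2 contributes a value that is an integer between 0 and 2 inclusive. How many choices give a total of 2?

The generating function for the choices is (1 + q^2 + q^4 + q^6)·(1 + q + q^2); the count is [q^2].
(1 + q^2 + q^4 + q^6) has coefficients 1,0,1 for degrees 0…2.
(1 + q + q^2) has coefficients 1,1,1 for degrees 0…2.
[q^2] = 1·1 + 1·1 = 2.

2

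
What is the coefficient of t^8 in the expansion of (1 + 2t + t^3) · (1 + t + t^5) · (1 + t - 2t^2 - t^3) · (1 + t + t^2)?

-5

(1 + 2t + t^3) has coefficients 1,2,0,1 for degrees 0…3.
(1 + t + t^5) has coefficients 1,1,0,0,0,1,0,0,0 for degrees 0…8.
Multiplying by (1 + t - 2t^2 - t^3) gives running coefficients 1,2,-1,-3,-1,1,1,-2,-1 for degrees 0…8.
Finally multiplying by (1 + t + t^2), the product of all factors after the first has coefficients 1,3,2,-2,-5,-3,1,0,-2 for degrees 0…8.
[t^8] = 1·(-2) + 2·0 + 1·(-3) = -5.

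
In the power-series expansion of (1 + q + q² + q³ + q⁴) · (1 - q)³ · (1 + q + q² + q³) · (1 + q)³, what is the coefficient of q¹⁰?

(1 + q + q² + q³ + q⁴) has coefficients 1,1,1,1,1 for degrees 0…4.
(1 - q)³ has coefficients 1,-3,3,-1,0,0,0,0,0,0,0 for degrees 0…10.
Multiplying by (1 + q + q² + q³) gives running coefficients 1,-2,1,0,-1,2,-1,0,0,0,0 for degrees 0…10.
Finally multiplying by (1 + q)³, the product of all factors after the first has coefficients 1,1,-2,-2,0,0,2,2,-1,-1,0 for degrees 0…10.
[q¹⁰] = 1·0 + 1·(-1) + 1·(-1) + 1·2 + 1·2 = 2.

2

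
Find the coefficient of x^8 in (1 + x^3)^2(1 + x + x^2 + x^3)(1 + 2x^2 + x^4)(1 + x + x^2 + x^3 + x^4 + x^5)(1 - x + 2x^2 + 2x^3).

(1 + x^3)^2 has coefficients 1,0,0,2,0,0,1 for degrees 0…6.
(1 + x + x^2 + x^3) has coefficients 1,1,1,1,0,0,0,0,0 for degrees 0…8.
Multiplying by (1 + 2x^2 + x^4) gives running coefficients 1,1,3,3,3,3,1,1,0 for degrees 0…8.
Multiplying by (1 + x + x^2 + x^3 + x^4 + x^5) gives running coefficients 1,2,5,8,11,14,14,14,11 for degrees 0…8.
Finally multiplying by (1 - x + 2x^2 + 2x^3), the product of all factors after the first has coefficients 1,1,5,9,17,29,38,50,53 for degrees 0…8.
[x^8] = 1·53 + 2·29 + 1·5 = 116.

116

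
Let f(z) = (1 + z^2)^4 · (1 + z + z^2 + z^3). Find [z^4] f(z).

(1 + z^2)^4 has coefficients 1,0,4,0,6 for degrees 0…4.
(1 + z + z^2 + z^3) has coefficients 1,1,1,1,0 for degrees 0…4.
[z^4] = 1·0 + 4·1 + 6·1 = 10.

10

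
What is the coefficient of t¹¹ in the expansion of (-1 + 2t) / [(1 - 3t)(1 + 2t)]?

-33791

Partial fractions give a closed form: a_n = (-1/5)·3^n + (-4/5)·(-2)^n.
At n = 11: a_11 = -33791.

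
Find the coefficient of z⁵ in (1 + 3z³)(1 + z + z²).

(1 + 3z³) has coefficients 1,0,0,3 for degrees 0…3.
(1 + z + z²) has coefficients 1,1,1,0,0,0 for degrees 0…5.
[z⁵] = 1·0 + 3·1 = 3.

3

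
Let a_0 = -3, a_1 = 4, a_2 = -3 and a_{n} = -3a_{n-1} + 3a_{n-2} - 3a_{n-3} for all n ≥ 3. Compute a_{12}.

The ordinary generating function has denominator 1 + 3q - 3q^2 + 3q^3.
Iterating the recurrence: a_0,…,a_{12} = -3, 4, -3, 30, -111, 432, -1719, 6786, -26811, 105948, -418635, 1654182, -6536295.

-6536295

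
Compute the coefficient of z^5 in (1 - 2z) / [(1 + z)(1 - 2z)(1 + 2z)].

The denominator gives the recurrence a_n = −a_(n−1) + 4a_(n−2) + 4a_(n−3) for n ≥ 3; the numerator fixes a_0 = 1, a_1 = -3, a_2 = 7.
Iterating: 1, -3, 7, -15, 31, -63, so a_5 = -63.

-63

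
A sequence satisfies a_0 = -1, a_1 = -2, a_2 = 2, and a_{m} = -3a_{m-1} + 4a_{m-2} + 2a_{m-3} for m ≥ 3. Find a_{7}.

The ordinary generating function has denominator 1 + 3z - 4z^2 - 2z^3.
Iterating the recurrence: a_0,…,a_{7} = -1, -2, 2, -16, 52, -216, 824, -3232.

-3232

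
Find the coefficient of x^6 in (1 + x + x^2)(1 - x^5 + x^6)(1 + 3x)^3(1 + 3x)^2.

(1 + x + x^2) has coefficients 1,1,1 for degrees 0…2.
(1 - x^5 + x^6) has coefficients 1,0,0,0,0,-1,1 for degrees 0…6.
Multiplying by (1 + 3x)^3 gives running coefficients 1,9,27,27,0,-1,-8 for degrees 0…6.
Finally multiplying by (1 + 3x)^2, the product of all factors after the first has coefficients 1,15,90,270,405,242,-14 for degrees 0…6.
[x^6] = 1·(-14) + 1·242 + 1·405 = 633.

633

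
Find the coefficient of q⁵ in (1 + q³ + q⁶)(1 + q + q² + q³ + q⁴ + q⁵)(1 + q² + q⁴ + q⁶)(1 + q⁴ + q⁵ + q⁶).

7

(1 + q³ + q⁶) has coefficients 1,0,0,1,0,0 for degrees 0…5.
(1 + q + q² + q³ + q⁴ + q⁵) has coefficients 1,1,1,1,1,1 for degrees 0…5.
Multiplying by (1 + q² + q⁴ + q⁶) gives running coefficients 1,1,2,2,3,3 for degrees 0…5.
Finally multiplying by (1 + q⁴ + q⁵ + q⁶), the product of all factors after the first has coefficients 1,1,2,2,4,5 for degrees 0…5.
[q⁵] = 1·5 + 1·2 = 7.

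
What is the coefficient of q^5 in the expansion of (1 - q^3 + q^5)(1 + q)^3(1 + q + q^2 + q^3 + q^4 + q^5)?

(1 - q^3 + q^5) has coefficients 1,0,0,-1,0,1 for degrees 0…5.
(1 + q)^3 has coefficients 1,3,3,1,0,0 for degrees 0…5.
Finally multiplying by (1 + q + q^2 + q^3 + q^4 + q^5), the product of all factors after the first has coefficients 1,4,7,8,8,8 for degrees 0…5.
[q^5] = 1·8 − 1·7 + 1·1 = 2.

2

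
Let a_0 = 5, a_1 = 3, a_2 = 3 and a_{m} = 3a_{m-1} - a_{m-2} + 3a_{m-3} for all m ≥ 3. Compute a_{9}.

The ordinary generating function has denominator 1 - 3y + y^2 - 3y^3.
Iterating the recurrence: a_0,…,a_{9} = 5, 3, 3, 21, 69, 195, 579, 1749, 5253, 15747.

15747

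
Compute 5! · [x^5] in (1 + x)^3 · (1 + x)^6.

The EGF product rule gives c_5 = Σ_{k_1+k_2=5} C(5; k_1,k_2) · ∏ g_i(k_i), where (1+x)^3 gives the falling factorial (3)_k; (1+x)^6 gives the falling factorial (6)_k.
g_1(k) for k = 0…5: 1, 3, 6, 6, 0, 0.
g_2(k) for k = 0…5: 1, 6, 30, 120, 360, 720.
c_5 = Σ_k C(5,k)·g_1(k)·g_2(5−k) = 1·1·720 + 5·3·360 + 10·6·120 + 10·6·30 = 720 + 5400 + 7200 + 1800 = 15120.

15120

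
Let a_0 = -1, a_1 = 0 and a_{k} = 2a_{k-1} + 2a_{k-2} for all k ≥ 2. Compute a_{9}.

-1792

The ordinary generating function has denominator 1 - 2z - 2z^2.
Iterating the recurrence: a_0,…,a_{9} = -1, 0, -2, -4, -12, -32, -88, -240, -656, -1792.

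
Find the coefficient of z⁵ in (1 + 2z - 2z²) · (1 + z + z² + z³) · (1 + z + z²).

-1

(1 + 2z - 2z²) has coefficients 1,2,-2 for degrees 0…2.
(1 + z + z² + z³) has coefficients 1,1,1,1,0,0 for degrees 0…5.
Finally multiplying by (1 + z + z²), the product of all factors after the first has coefficients 1,2,3,3,2,1 for degrees 0…5.
[z⁵] = 1·1 + 2·2 − 2·3 = -1.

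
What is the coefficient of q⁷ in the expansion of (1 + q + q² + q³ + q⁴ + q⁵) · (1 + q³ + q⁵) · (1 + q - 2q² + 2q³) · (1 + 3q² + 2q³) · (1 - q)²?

-15

(1 + q + q² + q³ + q⁴ + q⁵) has coefficients 1,1,1,1,1,1 for degrees 0…5.
(1 + q³ + q⁵) has coefficients 1,0,0,1,0,1,0,0 for degrees 0…7.
Multiplying by (1 + q - 2q² + 2q³) gives running coefficients 1,1,-2,3,1,-1,3,-2 for degrees 0…7.
Multiplying by (1 + 3q² + 2q³) gives running coefficients 1,1,1,8,-3,4,12,-3 for degrees 0…7.
Finally multiplying by (1 - q)², the product of all factors after the first has coefficients 1,-1,0,7,-18,18,1,-23 for degrees 0…7.
[q⁷] = 1·(-23) + 1·1 + 1·18 + 1·(-18) + 1·7 + 1·0 = -15.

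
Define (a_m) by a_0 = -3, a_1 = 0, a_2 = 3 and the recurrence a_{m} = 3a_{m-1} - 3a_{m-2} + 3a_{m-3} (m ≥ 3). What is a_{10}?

The ordinary generating function has denominator 1 - 3z + 3z^2 - 3z^3.
Iterating the recurrence: a_0,…,a_{10} = -3, 0, 3, 0, -9, -18, -27, -54, -135, -324, -729.

-729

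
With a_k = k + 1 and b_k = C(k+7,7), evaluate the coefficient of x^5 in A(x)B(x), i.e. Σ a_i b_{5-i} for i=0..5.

2002

Write out a_i and b_{5-i} for i = 0,…,5 and sum the products.
Σ = 1·792 + 2·330 + 3·120 + 4·36 + 5·8 + 6·1 = 2002.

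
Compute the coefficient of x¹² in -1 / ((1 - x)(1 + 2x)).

-2731

Partial fractions give a closed form: a_n = (-1/3)·1^n + (-2/3)·(-2)^n.
At n = 12: a_12 = -2731.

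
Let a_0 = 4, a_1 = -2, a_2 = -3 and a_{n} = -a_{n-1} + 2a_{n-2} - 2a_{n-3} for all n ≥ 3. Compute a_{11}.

-2831

The ordinary generating function has denominator 1 + y - 2y^2 + 2y^3.
Iterating the recurrence: a_0,…,a_{11} = 4, -2, -3, -9, 7, -19, 51, -103, 243, -551, 1243, -2831.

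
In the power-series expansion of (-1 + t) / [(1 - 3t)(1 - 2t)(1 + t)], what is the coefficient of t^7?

Partial fractions give a closed form: a_n = (-3/2)·3^n + (2/3)·2^n + (-1/6)·(-1)^n.
At n = 7: a_7 = -3195.

-3195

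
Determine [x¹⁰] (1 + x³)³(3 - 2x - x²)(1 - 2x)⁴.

238

(1 + x³)³ has coefficients 1,0,0,3,0,0,3,0,0,1 for degrees 0…9.
(3 - 2x - x²) has coefficients 3,-2,-1,0,0,0,0,0,0,0,0 for degrees 0…10.
Finally multiplying by (1 - 2x)⁴, the product of all factors after the first has coefficients 3,-26,87,-136,88,0,-16,0,0,0,0 for degrees 0…10.
[x¹⁰] = 1·0 + 3·0 + 3·88 + 1·(-26) = 238.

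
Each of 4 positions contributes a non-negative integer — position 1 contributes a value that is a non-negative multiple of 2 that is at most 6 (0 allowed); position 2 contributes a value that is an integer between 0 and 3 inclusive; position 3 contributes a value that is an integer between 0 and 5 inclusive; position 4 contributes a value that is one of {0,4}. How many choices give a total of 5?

12

The generating function for the choices is (1 + y^2 + y^4 + y^6)·(1 + y + y^2 + y^3)·(1 + y + y^2 + y^3 + y^4 + y^5)·(1 + y^4); the count is [y^5].
(1 + y^2 + y^4 + y^6) has coefficients 1,0,1,0,1,0 for degrees 0…5.
(1 + y + y^2 + y^3) has coefficients 1,1,1,1,0,0 for degrees 0…5.
Multiplying by (1 + y + y^2 + y^3 + y^4 + y^5) gives running coefficients 1,2,3,4,4,4 for degrees 0…5.
Finally multiplying by (1 + y^4), the product of all factors after the first has coefficients 1,2,3,4,5,6 for degrees 0…5.
[y^5] = 1·6 + 1·4 + 1·2 = 12.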